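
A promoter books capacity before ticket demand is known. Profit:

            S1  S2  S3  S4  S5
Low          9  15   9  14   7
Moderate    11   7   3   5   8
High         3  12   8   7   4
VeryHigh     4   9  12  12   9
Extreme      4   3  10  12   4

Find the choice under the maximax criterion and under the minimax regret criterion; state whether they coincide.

maximax → Low; minimax regret → Low (agree)

Row maxima: Low=15, Moderate=11, High=12, VeryHigh=12, Extreme=12
Best best-case = 15 → Low.
Column bests: S1=11, S2=15, S3=12, S4=14, S5=9.
Low regrets: 2, 0, 3, 0, 2 → max 3
Moderate regrets: 0, 8, 9, 9, 1 → max 9
High regrets: 8, 3, 4, 7, 5 → max 8
VeryHigh regrets: 7, 6, 0, 2, 0 → max 7
Extreme regrets: 7, 12, 2, 2, 5 → max 12
Smallest max regret = 3 → Low.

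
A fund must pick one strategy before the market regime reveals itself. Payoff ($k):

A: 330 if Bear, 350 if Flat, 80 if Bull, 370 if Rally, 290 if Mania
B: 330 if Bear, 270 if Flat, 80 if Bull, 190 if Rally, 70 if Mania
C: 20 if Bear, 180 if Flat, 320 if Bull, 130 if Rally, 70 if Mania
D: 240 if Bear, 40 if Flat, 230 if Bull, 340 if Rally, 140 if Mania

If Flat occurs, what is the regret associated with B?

80

Best payoff under Flat is 350.
Regret = 350 − 270 = 80.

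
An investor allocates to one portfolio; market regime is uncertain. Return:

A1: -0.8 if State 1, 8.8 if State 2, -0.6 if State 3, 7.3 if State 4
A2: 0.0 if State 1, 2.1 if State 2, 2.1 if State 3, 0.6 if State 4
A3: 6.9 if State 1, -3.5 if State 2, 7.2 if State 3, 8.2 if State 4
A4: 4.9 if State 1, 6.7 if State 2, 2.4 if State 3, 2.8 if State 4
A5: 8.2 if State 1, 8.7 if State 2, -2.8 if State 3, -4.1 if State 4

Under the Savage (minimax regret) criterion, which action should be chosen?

A4

Column bests: State 1=8.2, State 2=8.8, State 3=7.2, State 4=8.2.
A1 regrets: 9.0, 0.0, 7.8, 0.9 → max 9.0
A2 regrets: 8.2, 6.7, 5.1, 7.6 → max 8.2
A3 regrets: 1.3, 12.3, 0.0, 0.0 → max 12.3
A4 regrets: 3.3, 2.1, 4.8, 5.4 → max 5.4
A5 regrets: 0.0, 0.1, 10.0, 12.3 → max 12.3
Smallest max regret = 5.4 → A4.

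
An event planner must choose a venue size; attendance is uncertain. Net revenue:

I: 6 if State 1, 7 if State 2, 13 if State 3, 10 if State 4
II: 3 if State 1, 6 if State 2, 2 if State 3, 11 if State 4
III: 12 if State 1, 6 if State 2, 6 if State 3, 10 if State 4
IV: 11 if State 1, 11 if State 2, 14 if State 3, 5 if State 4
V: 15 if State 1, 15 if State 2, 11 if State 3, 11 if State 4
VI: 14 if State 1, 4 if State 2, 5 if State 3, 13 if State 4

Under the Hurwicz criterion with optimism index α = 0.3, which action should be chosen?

V

I: 0.3·13 + 0.7·6 = 8.1
II: 0.3·11 + 0.7·2 = 4.7
III: 0.3·12 + 0.7·6 = 7.8
IV: 0.3·14 + 0.7·5 = 7.7
V: 0.3·15 + 0.7·11 = 12.2
VI: 0.3·14 + 0.7·4 = 7
Highest Hurwicz score = 12.2 → V.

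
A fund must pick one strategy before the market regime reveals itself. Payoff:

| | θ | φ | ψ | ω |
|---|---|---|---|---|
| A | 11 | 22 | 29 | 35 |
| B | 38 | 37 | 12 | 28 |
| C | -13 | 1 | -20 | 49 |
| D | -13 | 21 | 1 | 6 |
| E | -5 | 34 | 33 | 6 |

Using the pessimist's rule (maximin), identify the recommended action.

B

Row minima: A=11, B=12, C=-20, D=-13, E=-5
Best worst-case = 12 → B.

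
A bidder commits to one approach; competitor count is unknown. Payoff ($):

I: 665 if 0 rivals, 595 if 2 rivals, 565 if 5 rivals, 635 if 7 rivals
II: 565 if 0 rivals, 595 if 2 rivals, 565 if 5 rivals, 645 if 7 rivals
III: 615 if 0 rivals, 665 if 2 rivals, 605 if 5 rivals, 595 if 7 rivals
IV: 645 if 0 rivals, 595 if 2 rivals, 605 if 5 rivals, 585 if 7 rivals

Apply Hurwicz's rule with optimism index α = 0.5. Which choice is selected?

III

I: 0.5·665 + 0.5·565 = 615
II: 0.5·645 + 0.5·565 = 605
III: 0.5·665 + 0.5·595 = 630
IV: 0.5·645 + 0.5·585 = 615
Highest Hurwicz score = 630 → III.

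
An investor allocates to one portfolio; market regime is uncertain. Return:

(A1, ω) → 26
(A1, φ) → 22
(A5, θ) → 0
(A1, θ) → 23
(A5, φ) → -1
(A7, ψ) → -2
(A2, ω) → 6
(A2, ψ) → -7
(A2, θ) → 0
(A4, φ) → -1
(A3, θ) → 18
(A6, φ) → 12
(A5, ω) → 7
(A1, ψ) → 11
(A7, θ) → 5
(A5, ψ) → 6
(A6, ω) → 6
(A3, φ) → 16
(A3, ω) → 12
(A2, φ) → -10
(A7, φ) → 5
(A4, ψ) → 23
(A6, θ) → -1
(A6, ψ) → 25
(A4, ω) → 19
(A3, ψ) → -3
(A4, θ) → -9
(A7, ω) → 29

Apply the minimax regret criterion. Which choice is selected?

Column bests: θ=23, φ=22, ψ=25, ω=29.
A1 regrets: 0, 0, 14, 3 → max 14
A2 regrets: 23, 32, 32, 23 → max 32
A3 regrets: 5, 6, 28, 17 → max 28
A4 regrets: 32, 23, 2, 10 → max 32
A5 regrets: 23, 23, 19, 22 → max 23
A6 regrets: 24, 10, 0, 23 → max 24
A7 regrets: 18, 17, 27, 0 → max 27
Smallest max regret = 14 → A1.

A1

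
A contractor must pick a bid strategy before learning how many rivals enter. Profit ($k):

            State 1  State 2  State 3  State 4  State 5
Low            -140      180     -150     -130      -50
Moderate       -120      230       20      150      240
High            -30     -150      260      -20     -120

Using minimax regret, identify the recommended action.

Column bests: State 1=-30, State 2=230, State 3=260, State 4=150, State 5=240.
Low regrets: 110, 50, 410, 280, 290 → max 410
Moderate regrets: 90, 0, 240, 0, 0 → max 240
High regrets: 0, 380, 0, 170, 360 → max 380
Smallest max regret = 240 → Moderate.

Moderate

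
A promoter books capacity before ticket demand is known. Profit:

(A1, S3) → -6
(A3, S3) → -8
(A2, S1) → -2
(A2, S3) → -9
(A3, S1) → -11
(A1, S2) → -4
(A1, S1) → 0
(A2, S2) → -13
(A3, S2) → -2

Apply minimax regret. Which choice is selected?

Column bests: S1=0, S2=-2, S3=-6.
A1 regrets: 0, 2, 0 → max 2
A2 regrets: 2, 11, 3 → max 11
A3 regrets: 11, 0, 2 → max 11
Smallest max regret = 2 → A1.

A1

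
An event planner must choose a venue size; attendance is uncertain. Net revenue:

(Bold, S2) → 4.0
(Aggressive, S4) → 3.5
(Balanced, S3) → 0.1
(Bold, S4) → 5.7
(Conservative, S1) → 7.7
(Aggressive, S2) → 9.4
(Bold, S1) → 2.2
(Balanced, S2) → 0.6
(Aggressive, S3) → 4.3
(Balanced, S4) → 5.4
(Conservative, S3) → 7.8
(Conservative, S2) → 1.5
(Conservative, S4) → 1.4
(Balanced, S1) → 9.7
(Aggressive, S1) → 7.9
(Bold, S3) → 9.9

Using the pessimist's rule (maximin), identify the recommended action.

Row minima: Conservative=1.4, Balanced=0.1, Aggressive=3.5, Bold=2.2
Best worst-case = 3.5 → Aggressive.

Aggressive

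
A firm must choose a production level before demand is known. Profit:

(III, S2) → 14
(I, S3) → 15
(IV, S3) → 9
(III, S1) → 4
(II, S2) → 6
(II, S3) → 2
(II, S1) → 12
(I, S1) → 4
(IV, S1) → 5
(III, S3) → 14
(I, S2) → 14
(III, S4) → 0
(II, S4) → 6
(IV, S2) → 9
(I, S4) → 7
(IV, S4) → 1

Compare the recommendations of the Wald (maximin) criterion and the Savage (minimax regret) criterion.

Row minima: I=4, II=2, III=0, IV=1
Best worst-case = 4 → I.
Column bests: S1=12, S2=14, S3=15, S4=7.
I regrets: 8, 0, 0, 0 → max 8
II regrets: 0, 8, 13, 1 → max 13
III regrets: 8, 0, 1, 7 → max 8
IV regrets: 7, 5, 6, 6 → max 7
Smallest max regret = 7 → IV.

maximin → I; minimax regret → IV (disagree)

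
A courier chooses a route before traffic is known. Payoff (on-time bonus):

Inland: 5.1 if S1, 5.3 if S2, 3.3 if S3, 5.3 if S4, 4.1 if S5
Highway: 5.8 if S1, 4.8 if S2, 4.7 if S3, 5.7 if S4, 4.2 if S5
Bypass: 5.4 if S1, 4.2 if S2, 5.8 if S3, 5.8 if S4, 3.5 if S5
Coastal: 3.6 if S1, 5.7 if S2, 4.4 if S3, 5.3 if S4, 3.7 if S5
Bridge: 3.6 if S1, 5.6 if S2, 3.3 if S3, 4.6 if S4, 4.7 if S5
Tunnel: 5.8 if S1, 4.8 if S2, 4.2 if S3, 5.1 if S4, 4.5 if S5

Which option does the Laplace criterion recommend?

Highway

Row averages: Inland=4.62, Highway=5.04, Bypass=4.94, Coastal=4.54, Bridge=4.36, Tunnel=4.88
Highest average = 5.04 → Highway.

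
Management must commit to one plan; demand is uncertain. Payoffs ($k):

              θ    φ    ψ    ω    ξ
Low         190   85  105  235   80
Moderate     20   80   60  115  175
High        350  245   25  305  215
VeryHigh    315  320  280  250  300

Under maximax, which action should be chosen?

Row maxima: Low=235, Moderate=175, High=350, VeryHigh=320
Best best-case = 350 → High.

High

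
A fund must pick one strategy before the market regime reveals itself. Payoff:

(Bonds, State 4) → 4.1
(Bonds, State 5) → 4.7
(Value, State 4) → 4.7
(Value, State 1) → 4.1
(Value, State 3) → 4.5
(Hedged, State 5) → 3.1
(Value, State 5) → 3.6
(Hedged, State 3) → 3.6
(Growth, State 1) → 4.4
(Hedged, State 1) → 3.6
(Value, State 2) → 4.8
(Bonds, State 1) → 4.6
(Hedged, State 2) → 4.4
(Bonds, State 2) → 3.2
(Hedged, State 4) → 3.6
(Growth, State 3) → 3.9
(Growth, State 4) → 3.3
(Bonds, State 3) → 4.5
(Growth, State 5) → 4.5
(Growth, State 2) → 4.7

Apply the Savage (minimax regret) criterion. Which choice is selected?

Value

Column bests: State 1=4.6, State 2=4.8, State 3=4.5, State 4=4.7, State 5=4.7.
Value regrets: 0.5, 0.0, 0.0, 0.0, 1.1 → max 1.1
Bonds regrets: 0.0, 1.6, 0.0, 0.6, 0.0 → max 1.6
Hedged regrets: 1.0, 0.4, 0.9, 1.1, 1.6 → max 1.6
Growth regrets: 0.2, 0.1, 0.6, 1.4, 0.2 → max 1.4
Smallest max regret = 1.1 → Value.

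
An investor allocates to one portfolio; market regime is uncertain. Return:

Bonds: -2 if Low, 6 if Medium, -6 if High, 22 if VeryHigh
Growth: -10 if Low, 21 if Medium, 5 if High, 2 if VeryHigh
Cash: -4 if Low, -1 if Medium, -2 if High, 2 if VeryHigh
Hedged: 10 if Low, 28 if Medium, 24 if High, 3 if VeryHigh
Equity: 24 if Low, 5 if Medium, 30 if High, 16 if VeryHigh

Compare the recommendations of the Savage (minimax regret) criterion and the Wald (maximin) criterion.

minimax regret → Hedged; maximin → Equity (disagree)

Column bests: Low=24, Medium=28, High=30, VeryHigh=22.
Bonds regrets: 26, 22, 36, 0 → max 36
Growth regrets: 34, 7, 25, 20 → max 34
Cash regrets: 28, 29, 32, 20 → max 32
Hedged regrets: 14, 0, 6, 19 → max 19
Equity regrets: 0, 23, 0, 6 → max 23
Smallest max regret = 19 → Hedged.
Row minima: Bonds=-6, Growth=-10, Cash=-4, Hedged=3, Equity=5
Best worst-case = 5 → Equity.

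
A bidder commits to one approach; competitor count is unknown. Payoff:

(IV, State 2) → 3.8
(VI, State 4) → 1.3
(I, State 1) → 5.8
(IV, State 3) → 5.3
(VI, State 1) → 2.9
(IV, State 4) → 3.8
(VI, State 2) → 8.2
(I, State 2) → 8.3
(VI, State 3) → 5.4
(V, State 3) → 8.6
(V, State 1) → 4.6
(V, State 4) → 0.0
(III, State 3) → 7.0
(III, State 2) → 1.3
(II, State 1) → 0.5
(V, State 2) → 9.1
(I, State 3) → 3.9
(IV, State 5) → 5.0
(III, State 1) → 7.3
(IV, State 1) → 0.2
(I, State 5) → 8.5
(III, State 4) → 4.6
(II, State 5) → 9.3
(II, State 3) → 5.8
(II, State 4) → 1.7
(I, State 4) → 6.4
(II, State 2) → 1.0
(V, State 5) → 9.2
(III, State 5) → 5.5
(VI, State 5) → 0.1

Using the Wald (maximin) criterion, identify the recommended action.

I

Row minima: I=3.9, II=0.5, III=1.3, IV=0.2, V=0.0, VI=0.1
Best worst-case = 3.9 → I.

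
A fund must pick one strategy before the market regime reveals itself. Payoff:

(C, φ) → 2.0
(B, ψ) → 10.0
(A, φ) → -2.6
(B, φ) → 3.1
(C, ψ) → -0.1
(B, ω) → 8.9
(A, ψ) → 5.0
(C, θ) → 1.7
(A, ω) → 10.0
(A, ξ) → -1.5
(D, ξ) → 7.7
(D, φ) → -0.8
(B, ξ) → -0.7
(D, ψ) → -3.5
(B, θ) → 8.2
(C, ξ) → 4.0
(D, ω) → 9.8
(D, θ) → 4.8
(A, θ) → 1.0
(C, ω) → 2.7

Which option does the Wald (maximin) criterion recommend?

C

Row minima: A=-2.6, B=-0.7, C=-0.1, D=-3.5
Best worst-case = -0.1 → C.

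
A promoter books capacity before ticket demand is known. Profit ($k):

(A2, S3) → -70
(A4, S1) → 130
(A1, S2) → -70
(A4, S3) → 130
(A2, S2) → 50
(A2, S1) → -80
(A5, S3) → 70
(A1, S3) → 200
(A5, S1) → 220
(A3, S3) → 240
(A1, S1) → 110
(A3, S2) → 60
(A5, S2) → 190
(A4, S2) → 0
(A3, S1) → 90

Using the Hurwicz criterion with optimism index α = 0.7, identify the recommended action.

A1: 0.7·200 + 0.3·(-70) = 119
A2: 0.7·50 + 0.3·(-80) = 11
A3: 0.7·240 + 0.3·60 = 186
A4: 0.7·130 + 0.3·0 = 91
A5: 0.7·220 + 0.3·70 = 175
Highest Hurwicz score = 186 → A3.

A3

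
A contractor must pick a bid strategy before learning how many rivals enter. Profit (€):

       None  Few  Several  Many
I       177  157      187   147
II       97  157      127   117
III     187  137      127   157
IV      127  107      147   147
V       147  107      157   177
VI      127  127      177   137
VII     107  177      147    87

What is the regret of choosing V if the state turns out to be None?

40

Best payoff under None is 187.
Regret = 187 − 147 = 40.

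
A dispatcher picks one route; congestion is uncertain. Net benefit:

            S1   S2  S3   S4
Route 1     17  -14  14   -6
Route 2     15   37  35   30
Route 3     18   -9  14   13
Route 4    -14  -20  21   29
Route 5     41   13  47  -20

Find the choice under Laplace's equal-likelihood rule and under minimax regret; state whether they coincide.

Row averages: Route 1=2.75, Route 2=29.25, Route 3=9, Route 4=4, Route 5=20.25
Highest average = 29.25 → Route 2.
Column bests: S1=41, S2=37, S3=47, S4=30.
Route 1 regrets: 24, 51, 33, 36 → max 51
Route 2 regrets: 26, 0, 12, 0 → max 26
Route 3 regrets: 23, 46, 33, 17 → max 46
Route 4 regrets: 55, 57, 26, 1 → max 57
Route 5 regrets: 0, 24, 0, 50 → max 50
Smallest max regret = 26 → Route 2.

laplace → Route 2; minimax regret → Route 2 (agree)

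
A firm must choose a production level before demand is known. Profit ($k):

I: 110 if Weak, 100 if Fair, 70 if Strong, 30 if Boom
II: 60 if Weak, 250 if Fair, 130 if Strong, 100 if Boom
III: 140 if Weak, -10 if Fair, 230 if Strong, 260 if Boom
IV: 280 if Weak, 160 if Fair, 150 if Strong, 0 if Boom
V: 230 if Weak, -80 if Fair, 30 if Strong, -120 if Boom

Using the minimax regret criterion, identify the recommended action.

Column bests: Weak=280, Fair=250, Strong=230, Boom=260.
I regrets: 170, 150, 160, 230 → max 230
II regrets: 220, 0, 100, 160 → max 220
III regrets: 140, 260, 0, 0 → max 260
IV regrets: 0, 90, 80, 260 → max 260
V regrets: 50, 330, 200, 380 → max 380
Smallest max regret = 220 → II.

II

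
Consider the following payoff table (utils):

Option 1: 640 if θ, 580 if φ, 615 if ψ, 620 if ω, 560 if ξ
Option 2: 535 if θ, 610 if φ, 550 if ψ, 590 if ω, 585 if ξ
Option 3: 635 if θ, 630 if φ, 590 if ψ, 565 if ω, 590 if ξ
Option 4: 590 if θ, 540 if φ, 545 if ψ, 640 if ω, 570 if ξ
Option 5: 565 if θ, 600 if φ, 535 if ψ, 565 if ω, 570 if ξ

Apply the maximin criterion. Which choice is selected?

Option 3

Row minima: Option 1=560, Option 2=535, Option 3=565, Option 4=540, Option 5=535
Best worst-case = 565 → Option 3.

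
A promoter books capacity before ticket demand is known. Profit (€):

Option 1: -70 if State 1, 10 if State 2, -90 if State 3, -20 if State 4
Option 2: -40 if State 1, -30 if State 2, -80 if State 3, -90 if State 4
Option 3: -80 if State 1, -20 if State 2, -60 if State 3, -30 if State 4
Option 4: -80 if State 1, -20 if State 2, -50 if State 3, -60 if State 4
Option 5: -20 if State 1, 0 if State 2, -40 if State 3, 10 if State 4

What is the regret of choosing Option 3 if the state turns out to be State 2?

Best payoff under State 2 is 10.
Regret = 10 − (-20) = 30.

30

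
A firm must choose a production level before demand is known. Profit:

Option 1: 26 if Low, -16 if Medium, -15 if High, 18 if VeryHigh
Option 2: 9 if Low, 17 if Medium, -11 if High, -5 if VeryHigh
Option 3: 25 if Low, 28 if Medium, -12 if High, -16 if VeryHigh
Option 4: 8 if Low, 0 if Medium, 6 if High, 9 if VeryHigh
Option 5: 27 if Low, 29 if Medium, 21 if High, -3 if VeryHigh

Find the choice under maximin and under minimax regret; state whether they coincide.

Row minima: Option 1=-16, Option 2=-11, Option 3=-16, Option 4=0, Option 5=-3
Best worst-case = 0 → Option 4.
Column bests: Low=27, Medium=29, High=21, VeryHigh=18.
Option 1 regrets: 1, 45, 36, 0 → max 45
Option 2 regrets: 18, 12, 32, 23 → max 32
Option 3 regrets: 2, 1, 33, 34 → max 34
Option 4 regrets: 19, 29, 15, 9 → max 29
Option 5 regrets: 0, 0, 0, 21 → max 21
Smallest max regret = 21 → Option 5.

maximin → Option 4; minimax regret → Option 5 (disagree)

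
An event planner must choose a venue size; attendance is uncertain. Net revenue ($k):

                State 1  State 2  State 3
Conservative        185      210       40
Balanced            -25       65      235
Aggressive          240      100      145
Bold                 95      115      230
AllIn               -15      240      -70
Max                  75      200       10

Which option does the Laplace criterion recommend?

Aggressive

Row averages: Conservative=145, Balanced=275/3, Aggressive=485/3, Bold=440/3, AllIn=155/3, Max=95
Highest average = 485/3 → Aggressive.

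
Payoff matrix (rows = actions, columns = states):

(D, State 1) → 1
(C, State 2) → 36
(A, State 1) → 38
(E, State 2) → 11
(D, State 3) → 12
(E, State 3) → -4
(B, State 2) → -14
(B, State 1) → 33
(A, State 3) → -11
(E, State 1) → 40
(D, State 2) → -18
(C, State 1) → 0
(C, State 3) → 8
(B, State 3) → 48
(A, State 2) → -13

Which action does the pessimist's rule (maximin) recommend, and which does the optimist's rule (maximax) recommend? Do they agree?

Row minima: A=-13, B=-14, C=0, D=-18, E=-4
Best worst-case = 0 → C.
Row maxima: A=38, B=48, C=36, D=12, E=40
Best best-case = 48 → B.

maximin → C; maximax → B (disagree)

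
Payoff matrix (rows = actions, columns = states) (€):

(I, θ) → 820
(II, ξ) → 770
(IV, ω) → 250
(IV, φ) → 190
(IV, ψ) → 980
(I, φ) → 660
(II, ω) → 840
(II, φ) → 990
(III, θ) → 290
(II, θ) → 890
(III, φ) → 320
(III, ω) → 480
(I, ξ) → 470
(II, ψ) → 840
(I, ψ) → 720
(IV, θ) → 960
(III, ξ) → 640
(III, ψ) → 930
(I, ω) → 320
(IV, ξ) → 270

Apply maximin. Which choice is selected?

Row minima: I=320, II=770, III=290, IV=190
Best worst-case = 770 → II.

II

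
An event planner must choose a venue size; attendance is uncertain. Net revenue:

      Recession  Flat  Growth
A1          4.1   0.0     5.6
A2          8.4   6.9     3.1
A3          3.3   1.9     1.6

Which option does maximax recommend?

A2

Row maxima: A1=5.6, A2=8.4, A3=3.3
Best best-case = 8.4 → A2.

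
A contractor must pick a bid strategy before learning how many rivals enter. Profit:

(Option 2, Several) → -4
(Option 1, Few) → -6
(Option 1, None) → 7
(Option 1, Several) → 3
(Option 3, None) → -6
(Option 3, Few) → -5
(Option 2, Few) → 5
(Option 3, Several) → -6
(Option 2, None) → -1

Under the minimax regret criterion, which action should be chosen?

Column bests: None=7, Few=5, Several=3.
Option 1 regrets: 0, 11, 0 → max 11
Option 2 regrets: 8, 0, 7 → max 8
Option 3 regrets: 13, 10, 9 → max 13
Smallest max regret = 8 → Option 2.

Option 2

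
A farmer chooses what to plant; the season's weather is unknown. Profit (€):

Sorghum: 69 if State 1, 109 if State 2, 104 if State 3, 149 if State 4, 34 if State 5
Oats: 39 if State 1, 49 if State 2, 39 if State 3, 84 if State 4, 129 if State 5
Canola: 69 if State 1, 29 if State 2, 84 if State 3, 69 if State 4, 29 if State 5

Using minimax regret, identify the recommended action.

Column bests: State 1=69, State 2=109, State 3=104, State 4=149, State 5=129.
Sorghum regrets: 0, 0, 0, 0, 95 → max 95
Oats regrets: 30, 60, 65, 65, 0 → max 65
Canola regrets: 0, 80, 20, 80, 100 → max 100
Smallest max regret = 65 → Oats.

Oats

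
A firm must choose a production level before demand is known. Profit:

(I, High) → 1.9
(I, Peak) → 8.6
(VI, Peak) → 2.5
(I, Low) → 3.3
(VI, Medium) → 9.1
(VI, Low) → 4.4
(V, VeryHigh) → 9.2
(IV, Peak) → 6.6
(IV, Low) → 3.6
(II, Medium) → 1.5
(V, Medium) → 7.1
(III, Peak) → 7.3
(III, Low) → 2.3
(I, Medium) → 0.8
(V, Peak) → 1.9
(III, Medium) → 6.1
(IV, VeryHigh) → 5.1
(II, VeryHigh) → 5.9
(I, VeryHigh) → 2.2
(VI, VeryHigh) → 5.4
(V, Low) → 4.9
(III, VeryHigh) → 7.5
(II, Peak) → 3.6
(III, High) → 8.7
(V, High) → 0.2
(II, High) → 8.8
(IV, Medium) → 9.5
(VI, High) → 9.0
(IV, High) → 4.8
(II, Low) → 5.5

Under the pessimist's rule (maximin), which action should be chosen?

Row minima: I=0.8, II=1.5, III=2.3, IV=3.6, V=0.2, VI=2.5
Best worst-case = 3.6 → IV.

IV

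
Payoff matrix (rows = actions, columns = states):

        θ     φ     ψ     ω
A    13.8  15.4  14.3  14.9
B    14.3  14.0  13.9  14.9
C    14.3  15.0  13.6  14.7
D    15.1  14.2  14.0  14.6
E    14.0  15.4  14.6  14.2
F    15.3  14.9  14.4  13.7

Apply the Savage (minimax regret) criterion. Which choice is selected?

C

Column bests: θ=15.3, φ=15.4, ψ=14.6, ω=14.9.
A regrets: 1.5, 0.0, 0.3, 0.0 → max 1.5
B regrets: 1.0, 1.4, 0.7, 0.0 → max 1.4
C regrets: 1.0, 0.4, 1.0, 0.2 → max 1.0
D regrets: 0.2, 1.2, 0.6, 0.3 → max 1.2
E regrets: 1.3, 0.0, 0.0, 0.7 → max 1.3
F regrets: 0.0, 0.5, 0.2, 1.2 → max 1.2
Smallest max regret = 1.0 → C.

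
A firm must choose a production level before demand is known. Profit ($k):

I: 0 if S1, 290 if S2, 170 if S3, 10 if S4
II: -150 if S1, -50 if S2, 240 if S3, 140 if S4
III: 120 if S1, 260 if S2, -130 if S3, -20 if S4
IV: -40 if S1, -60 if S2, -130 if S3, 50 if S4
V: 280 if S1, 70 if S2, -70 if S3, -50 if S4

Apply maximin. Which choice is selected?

Row minima: I=0, II=-150, III=-130, IV=-130, V=-70
Best worst-case = 0 → I.

I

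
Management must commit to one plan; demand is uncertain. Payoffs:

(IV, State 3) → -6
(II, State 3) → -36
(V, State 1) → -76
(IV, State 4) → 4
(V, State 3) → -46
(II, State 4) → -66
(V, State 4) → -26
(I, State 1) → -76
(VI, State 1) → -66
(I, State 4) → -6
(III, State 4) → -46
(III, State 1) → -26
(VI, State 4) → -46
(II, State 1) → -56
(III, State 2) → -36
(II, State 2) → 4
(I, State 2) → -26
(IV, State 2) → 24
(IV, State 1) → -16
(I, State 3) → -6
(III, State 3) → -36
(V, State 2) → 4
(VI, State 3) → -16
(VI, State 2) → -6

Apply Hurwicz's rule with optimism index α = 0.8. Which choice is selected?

I: 0.8·(-6) + 0.2·(-76) = -20
II: 0.8·4 + 0.2·(-66) = -10
III: 0.8·(-26) + 0.2·(-46) = -30
IV: 0.8·24 + 0.2·(-16) = 16
V: 0.8·4 + 0.2·(-76) = -12
VI: 0.8·(-6) + 0.2·(-66) = -18
Highest Hurwicz score = 16 → IV.

IV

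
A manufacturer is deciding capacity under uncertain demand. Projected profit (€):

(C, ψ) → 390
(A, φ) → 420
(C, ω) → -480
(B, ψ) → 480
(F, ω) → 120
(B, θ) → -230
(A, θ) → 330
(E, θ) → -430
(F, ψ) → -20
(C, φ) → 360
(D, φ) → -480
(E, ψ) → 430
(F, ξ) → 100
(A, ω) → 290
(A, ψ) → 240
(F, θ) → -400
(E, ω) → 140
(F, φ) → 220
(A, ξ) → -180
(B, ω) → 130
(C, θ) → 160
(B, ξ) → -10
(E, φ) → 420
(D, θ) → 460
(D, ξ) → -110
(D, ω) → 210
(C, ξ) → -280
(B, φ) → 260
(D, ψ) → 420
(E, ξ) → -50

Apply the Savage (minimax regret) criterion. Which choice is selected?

A

Column bests: θ=460, φ=420, ψ=480, ω=290, ξ=100.
A regrets: 130, 0, 240, 0, 280 → max 280
B regrets: 690, 160, 0, 160, 110 → max 690
C regrets: 300, 60, 90, 770, 380 → max 770
D regrets: 0, 900, 60, 80, 210 → max 900
E regrets: 890, 0, 50, 150, 150 → max 890
F regrets: 860, 200, 500, 170, 0 → max 860
Smallest max regret = 280 → A.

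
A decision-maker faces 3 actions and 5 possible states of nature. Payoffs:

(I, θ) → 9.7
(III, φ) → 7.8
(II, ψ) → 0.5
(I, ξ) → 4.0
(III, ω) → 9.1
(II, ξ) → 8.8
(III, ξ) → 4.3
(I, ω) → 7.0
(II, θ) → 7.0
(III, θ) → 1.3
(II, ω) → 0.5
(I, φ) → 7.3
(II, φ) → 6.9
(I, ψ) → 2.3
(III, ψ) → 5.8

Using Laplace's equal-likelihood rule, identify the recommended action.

I

Row averages: I=6.06, II=4.74, III=5.66
Highest average = 6.06 → I.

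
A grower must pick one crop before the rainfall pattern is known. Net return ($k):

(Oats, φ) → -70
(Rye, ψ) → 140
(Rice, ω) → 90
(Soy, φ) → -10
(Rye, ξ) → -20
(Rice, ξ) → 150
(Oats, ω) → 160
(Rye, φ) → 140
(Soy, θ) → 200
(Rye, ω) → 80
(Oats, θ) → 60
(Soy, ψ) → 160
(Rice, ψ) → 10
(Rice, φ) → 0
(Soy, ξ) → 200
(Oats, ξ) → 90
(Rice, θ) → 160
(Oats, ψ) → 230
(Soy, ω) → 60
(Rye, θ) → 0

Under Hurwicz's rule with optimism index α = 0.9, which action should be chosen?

Oats

Rye: 0.9·140 + 0.1·(-20) = 124
Oats: 0.9·230 + 0.1·(-70) = 200
Soy: 0.9·200 + 0.1·(-10) = 179
Rice: 0.9·160 + 0.1·0 = 144
Highest Hurwicz score = 200 → Oats.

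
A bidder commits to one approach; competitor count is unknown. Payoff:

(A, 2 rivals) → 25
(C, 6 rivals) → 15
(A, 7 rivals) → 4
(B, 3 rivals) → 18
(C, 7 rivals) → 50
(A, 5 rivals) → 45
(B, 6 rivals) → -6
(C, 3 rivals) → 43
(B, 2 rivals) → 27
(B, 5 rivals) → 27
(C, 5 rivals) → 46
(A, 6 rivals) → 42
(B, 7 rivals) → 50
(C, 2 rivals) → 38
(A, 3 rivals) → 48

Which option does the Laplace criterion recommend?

Row averages: A=32.8, B=23.2, C=38.4
Highest average = 38.4 → C.

C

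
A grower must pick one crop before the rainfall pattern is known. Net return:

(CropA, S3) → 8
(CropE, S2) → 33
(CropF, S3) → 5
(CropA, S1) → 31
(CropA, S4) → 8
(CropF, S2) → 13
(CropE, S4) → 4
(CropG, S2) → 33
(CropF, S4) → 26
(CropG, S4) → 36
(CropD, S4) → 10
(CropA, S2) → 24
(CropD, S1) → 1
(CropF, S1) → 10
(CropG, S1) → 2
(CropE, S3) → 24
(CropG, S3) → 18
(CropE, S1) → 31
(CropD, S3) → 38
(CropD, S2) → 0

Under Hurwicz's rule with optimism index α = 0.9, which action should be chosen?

CropD

CropD: 0.9·38 + 0.1·0 = 34.2
CropA: 0.9·31 + 0.1·8 = 28.7
CropE: 0.9·33 + 0.1·4 = 30.1
CropF: 0.9·26 + 0.1·5 = 23.9
CropG: 0.9·36 + 0.1·2 = 32.6
Highest Hurwicz score = 34.2 → CropD.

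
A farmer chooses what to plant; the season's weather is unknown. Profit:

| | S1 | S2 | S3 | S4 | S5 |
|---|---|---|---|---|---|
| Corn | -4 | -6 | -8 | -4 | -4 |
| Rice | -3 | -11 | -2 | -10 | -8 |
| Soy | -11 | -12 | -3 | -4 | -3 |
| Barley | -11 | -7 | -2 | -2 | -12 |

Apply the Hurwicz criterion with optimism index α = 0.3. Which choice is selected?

Corn: 0.3·(-4) + 0.7·(-8) = -6.8
Rice: 0.3·(-2) + 0.7·(-11) = -8.3
Soy: 0.3·(-3) + 0.7·(-12) = -9.3
Barley: 0.3·(-2) + 0.7·(-12) = -9
Highest Hurwicz score = -6.8 → Corn.

Corn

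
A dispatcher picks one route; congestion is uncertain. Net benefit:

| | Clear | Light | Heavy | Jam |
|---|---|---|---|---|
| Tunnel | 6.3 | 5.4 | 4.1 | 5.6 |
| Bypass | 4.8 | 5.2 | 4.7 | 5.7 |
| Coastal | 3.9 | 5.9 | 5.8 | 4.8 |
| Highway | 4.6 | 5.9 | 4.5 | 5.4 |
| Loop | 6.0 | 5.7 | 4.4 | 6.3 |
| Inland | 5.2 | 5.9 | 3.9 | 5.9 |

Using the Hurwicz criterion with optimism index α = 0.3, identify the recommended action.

Tunnel: 0.3·6.3 + 0.7·4.1 = 4.76
Bypass: 0.3·5.7 + 0.7·4.7 = 5
Coastal: 0.3·5.9 + 0.7·3.9 = 4.5
Highway: 0.3·5.9 + 0.7·4.5 = 4.92
Loop: 0.3·6.3 + 0.7·4.4 = 4.97
Inland: 0.3·5.9 + 0.7·3.9 = 4.5
Highest Hurwicz score = 5 → Bypass.

Bypass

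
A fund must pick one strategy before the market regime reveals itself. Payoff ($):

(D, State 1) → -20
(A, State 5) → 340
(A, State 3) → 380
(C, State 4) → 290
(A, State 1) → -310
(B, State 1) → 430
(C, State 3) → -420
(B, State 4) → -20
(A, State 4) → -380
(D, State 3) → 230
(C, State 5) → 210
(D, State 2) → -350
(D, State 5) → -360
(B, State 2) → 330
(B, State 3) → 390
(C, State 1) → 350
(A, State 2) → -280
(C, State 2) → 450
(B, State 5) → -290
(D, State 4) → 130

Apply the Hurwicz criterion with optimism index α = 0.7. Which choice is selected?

B

A: 0.7·380 + 0.3·(-380) = 152
B: 0.7·430 + 0.3·(-290) = 214
C: 0.7·450 + 0.3·(-420) = 189
D: 0.7·230 + 0.3·(-360) = 53
Highest Hurwicz score = 214 → B.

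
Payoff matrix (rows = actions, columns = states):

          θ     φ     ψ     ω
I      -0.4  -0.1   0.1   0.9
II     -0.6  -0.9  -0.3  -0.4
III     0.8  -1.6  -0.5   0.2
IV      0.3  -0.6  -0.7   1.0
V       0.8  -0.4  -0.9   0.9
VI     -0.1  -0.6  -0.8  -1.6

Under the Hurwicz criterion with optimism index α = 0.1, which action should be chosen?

I

I: 0.1·0.9 + 0.9·(-0.4) = -0.27
II: 0.1·(-0.3) + 0.9·(-0.9) = -0.84
III: 0.1·0.8 + 0.9·(-1.6) = -1.36
IV: 0.1·1.0 + 0.9·(-0.7) = -0.53
V: 0.1·0.9 + 0.9·(-0.9) = -0.72
VI: 0.1·(-0.1) + 0.9·(-1.6) = -1.45
Highest Hurwicz score = -0.27 → I.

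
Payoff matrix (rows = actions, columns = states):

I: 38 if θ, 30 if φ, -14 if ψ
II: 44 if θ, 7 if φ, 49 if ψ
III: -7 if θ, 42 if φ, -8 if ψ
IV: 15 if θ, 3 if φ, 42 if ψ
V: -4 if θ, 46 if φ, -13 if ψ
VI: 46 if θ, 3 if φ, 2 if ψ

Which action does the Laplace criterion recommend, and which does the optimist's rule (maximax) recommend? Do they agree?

laplace → II; maximax → II (agree)

Row averages: I=18, II=100/3, III=9, IV=20, V=29/3, VI=17
Highest average = 100/3 → II.
Row maxima: I=38, II=49, III=42, IV=42, V=46, VI=46
Best best-case = 49 → II.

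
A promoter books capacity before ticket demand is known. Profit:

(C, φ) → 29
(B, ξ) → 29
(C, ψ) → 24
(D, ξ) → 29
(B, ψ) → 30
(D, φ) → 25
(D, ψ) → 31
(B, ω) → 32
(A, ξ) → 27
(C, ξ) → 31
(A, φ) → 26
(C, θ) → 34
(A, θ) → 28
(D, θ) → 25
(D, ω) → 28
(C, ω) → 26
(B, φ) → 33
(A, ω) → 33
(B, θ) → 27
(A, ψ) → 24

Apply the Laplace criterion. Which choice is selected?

Row averages: A=27.6, B=30.2, C=28.8, D=27.6
Highest average = 30.2 → B.

B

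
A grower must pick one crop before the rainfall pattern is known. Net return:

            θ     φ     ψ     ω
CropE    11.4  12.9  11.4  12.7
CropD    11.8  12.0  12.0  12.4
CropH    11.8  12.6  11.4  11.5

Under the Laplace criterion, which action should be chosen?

Row averages: CropE=12.1, CropD=12.05, CropH=11.825
Highest average = 12.1 → CropE.

CropE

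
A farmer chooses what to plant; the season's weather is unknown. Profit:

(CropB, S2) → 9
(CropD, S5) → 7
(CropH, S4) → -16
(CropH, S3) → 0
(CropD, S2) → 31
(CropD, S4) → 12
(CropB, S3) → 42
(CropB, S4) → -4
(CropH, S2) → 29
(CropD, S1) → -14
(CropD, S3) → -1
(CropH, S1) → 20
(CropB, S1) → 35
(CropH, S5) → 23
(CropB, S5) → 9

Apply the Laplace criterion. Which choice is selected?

CropB

Row averages: CropH=11.2, CropD=7, CropB=18.2
Highest average = 18.2 → CropB.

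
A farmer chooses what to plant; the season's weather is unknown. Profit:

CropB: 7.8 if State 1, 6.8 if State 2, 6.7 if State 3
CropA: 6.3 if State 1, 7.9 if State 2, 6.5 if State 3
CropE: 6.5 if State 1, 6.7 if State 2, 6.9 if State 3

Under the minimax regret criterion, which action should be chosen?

CropB

Column bests: State 1=7.8, State 2=7.9, State 3=6.9.
CropB regrets: 0.0, 1.1, 0.2 → max 1.1
CropA regrets: 1.5, 0.0, 0.4 → max 1.5
CropE regrets: 1.3, 1.2, 0.0 → max 1.3
Smallest max regret = 1.1 → CropB.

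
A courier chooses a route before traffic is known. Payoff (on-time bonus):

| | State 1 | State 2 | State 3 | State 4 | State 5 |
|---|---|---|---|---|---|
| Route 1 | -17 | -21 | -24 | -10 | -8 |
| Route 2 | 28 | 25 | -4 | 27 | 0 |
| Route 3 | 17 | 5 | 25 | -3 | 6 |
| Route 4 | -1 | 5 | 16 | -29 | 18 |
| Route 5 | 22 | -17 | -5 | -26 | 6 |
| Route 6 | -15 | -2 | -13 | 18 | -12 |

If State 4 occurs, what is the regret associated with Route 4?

56

Best payoff under State 4 is 27.
Regret = 27 − (-29) = 56.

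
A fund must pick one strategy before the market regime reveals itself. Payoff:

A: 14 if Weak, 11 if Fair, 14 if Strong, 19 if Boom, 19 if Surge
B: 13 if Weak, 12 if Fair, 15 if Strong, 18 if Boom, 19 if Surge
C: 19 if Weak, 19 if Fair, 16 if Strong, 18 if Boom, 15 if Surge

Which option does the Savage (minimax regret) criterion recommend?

Column bests: Weak=19, Fair=19, Strong=16, Boom=19, Surge=19.
A regrets: 5, 8, 2, 0, 0 → max 8
B regrets: 6, 7, 1, 1, 0 → max 7
C regrets: 0, 0, 0, 1, 4 → max 4
Smallest max regret = 4 → C.

C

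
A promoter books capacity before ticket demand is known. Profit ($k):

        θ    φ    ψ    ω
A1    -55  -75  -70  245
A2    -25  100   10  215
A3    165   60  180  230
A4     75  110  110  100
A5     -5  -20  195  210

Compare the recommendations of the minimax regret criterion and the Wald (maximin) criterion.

Column bests: θ=165, φ=110, ψ=195, ω=245.
A1 regrets: 220, 185, 265, 0 → max 265
A2 regrets: 190, 10, 185, 30 → max 190
A3 regrets: 0, 50, 15, 15 → max 50
A4 regrets: 90, 0, 85, 145 → max 145
A5 regrets: 170, 130, 0, 35 → max 170
Smallest max regret = 50 → A3.
Row minima: A1=-75, A2=-25, A3=60, A4=75, A5=-20
Best worst-case = 75 → A4.

minimax regret → A3; maximin → A4 (disagree)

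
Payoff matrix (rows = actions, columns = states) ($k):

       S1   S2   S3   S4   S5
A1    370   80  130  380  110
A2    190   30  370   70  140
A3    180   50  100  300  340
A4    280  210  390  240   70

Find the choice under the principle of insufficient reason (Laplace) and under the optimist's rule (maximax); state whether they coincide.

laplace → A4; maximax → A4 (agree)

Row averages: A1=214, A2=160, A3=194, A4=238
Highest average = 238 → A4.
Row maxima: A1=380, A2=370, A3=340, A4=390
Best best-case = 390 → A4.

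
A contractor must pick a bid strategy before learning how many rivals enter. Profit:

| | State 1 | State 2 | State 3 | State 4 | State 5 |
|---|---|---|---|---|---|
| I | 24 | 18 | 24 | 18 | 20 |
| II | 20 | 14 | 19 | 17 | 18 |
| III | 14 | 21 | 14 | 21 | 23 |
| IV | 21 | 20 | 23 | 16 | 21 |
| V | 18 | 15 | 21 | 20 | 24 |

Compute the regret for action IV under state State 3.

1

Best payoff under State 3 is 24.
Regret = 24 − 23 = 1.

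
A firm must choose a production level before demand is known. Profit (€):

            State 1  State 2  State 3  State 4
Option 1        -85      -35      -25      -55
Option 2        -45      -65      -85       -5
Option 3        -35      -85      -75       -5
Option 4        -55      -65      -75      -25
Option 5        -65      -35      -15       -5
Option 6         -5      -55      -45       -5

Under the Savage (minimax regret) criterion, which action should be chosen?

Option 6

Column bests: State 1=-5, State 2=-35, State 3=-15, State 4=-5.
Option 1 regrets: 80, 0, 10, 50 → max 80
Option 2 regrets: 40, 30, 70, 0 → max 70
Option 3 regrets: 30, 50, 60, 0 → max 60
Option 4 regrets: 50, 30, 60, 20 → max 60
Option 5 regrets: 60, 0, 0, 0 → max 60
Option 6 regrets: 0, 20, 30, 0 → max 30
Smallest max regret = 30 → Option 6.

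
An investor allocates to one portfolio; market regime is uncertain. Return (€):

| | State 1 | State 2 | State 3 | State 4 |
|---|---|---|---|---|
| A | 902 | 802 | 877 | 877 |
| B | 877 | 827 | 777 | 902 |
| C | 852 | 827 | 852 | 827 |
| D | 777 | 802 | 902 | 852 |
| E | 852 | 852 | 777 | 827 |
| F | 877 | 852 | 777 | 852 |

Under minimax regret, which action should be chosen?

Column bests: State 1=902, State 2=852, State 3=902, State 4=902.
A regrets: 0, 50, 25, 25 → max 50
B regrets: 25, 25, 125, 0 → max 125
C regrets: 50, 25, 50, 75 → max 75
D regrets: 125, 50, 0, 50 → max 125
E regrets: 50, 0, 125, 75 → max 125
F regrets: 25, 0, 125, 50 → max 125
Smallest max regret = 50 → A.

A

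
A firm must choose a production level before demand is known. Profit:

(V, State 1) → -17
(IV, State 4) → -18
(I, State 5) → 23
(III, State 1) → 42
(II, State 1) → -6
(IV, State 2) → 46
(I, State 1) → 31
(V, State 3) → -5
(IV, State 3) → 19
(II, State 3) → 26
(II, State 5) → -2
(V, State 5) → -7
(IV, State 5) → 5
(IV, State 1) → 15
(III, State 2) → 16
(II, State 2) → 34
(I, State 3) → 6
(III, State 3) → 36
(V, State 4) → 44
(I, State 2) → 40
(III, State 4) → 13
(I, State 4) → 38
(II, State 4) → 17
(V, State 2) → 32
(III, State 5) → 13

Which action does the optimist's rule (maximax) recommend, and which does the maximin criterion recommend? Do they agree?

Row maxima: I=40, II=34, III=42, IV=46, V=44
Best best-case = 46 → IV.
Row minima: I=6, II=-6, III=13, IV=-18, V=-17
Best worst-case = 13 → III.

maximax → IV; maximin → III (disagree)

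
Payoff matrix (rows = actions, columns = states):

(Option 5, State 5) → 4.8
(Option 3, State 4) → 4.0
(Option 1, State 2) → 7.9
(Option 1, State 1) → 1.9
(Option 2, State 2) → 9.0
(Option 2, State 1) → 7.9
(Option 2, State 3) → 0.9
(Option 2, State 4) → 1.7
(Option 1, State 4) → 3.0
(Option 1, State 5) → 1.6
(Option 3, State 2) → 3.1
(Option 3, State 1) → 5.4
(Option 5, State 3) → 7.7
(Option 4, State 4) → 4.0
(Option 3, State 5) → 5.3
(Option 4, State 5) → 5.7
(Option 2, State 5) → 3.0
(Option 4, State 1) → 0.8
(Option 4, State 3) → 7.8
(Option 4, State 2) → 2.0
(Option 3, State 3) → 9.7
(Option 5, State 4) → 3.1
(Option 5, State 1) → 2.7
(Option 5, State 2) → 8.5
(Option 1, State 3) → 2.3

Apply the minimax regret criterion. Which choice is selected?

Column bests: State 1=7.9, State 2=9.0, State 3=9.7, State 4=4.0, State 5=5.7.
Option 1 regrets: 6.0, 1.1, 7.4, 1.0, 4.1 → max 7.4
Option 2 regrets: 0.0, 0.0, 8.8, 2.3, 2.7 → max 8.8
Option 3 regrets: 2.5, 5.9, 0.0, 0.0, 0.4 → max 5.9
Option 4 regrets: 7.1, 7.0, 1.9, 0.0, 0.0 → max 7.1
Option 5 regrets: 5.2, 0.5, 2.0, 0.9, 0.9 → max 5.2
Smallest max regret = 5.2 → Option 5.

Option 5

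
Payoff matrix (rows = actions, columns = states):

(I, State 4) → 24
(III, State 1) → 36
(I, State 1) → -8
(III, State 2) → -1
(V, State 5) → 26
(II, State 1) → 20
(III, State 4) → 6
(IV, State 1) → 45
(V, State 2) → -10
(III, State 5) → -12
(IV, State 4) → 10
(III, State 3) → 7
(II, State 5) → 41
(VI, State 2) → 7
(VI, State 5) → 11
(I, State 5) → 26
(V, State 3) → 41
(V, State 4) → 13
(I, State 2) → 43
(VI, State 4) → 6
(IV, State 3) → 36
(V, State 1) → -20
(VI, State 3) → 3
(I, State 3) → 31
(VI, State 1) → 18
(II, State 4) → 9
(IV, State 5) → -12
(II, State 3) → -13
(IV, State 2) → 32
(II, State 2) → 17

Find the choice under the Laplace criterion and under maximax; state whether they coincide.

Row averages: I=23.2, II=14.8, III=7.2, IV=22.2, V=10, VI=9
Highest average = 23.2 → I.
Row maxima: I=43, II=41, III=36, IV=45, V=41, VI=18
Best best-case = 45 → IV.

laplace → I; maximax → IV (disagree)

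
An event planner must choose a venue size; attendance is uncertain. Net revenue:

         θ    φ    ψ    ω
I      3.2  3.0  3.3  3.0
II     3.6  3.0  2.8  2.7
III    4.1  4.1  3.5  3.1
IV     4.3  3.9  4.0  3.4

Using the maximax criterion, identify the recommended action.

IV

Row maxima: I=3.3, II=3.6, III=4.1, IV=4.3
Best best-case = 4.3 → IV.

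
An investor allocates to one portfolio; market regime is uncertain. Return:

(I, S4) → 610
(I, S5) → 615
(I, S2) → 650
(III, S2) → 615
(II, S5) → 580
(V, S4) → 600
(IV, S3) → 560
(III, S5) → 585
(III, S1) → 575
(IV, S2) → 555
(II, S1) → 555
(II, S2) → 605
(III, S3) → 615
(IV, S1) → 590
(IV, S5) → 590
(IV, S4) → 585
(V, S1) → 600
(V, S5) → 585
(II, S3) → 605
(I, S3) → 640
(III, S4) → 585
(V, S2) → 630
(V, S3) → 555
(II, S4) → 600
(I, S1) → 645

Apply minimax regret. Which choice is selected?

I

Column bests: S1=645, S2=650, S3=640, S4=610, S5=615.
I regrets: 0, 0, 0, 0, 0 → max 0
II regrets: 90, 45, 35, 10, 35 → max 90
III regrets: 70, 35, 25, 25, 30 → max 70
IV regrets: 55, 95, 80, 25, 25 → max 95
V regrets: 45, 20, 85, 10, 30 → max 85
Smallest max regret = 0 → I.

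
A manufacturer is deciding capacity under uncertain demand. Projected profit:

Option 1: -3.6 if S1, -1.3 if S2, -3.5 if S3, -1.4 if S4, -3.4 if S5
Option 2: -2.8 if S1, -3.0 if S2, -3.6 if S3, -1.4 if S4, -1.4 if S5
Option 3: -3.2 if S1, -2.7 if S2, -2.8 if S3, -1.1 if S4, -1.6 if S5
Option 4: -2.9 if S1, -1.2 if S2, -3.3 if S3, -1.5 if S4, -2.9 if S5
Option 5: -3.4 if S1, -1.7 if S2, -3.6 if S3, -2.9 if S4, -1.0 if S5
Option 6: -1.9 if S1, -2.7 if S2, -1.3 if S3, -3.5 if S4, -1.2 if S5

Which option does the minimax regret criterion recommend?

Column bests: S1=-1.9, S2=-1.2, S3=-1.3, S4=-1.1, S5=-1.0.
Option 1 regrets: 1.7, 0.1, 2.2, 0.3, 2.4 → max 2.4
Option 2 regrets: 0.9, 1.8, 2.3, 0.3, 0.4 → max 2.3
Option 3 regrets: 1.3, 1.5, 1.5, 0.0, 0.6 → max 1.5
Option 4 regrets: 1.0, 0.0, 2.0, 0.4, 1.9 → max 2.0
Option 5 regrets: 1.5, 0.5, 2.3, 1.8, 0.0 → max 2.3
Option 6 regrets: 0.0, 1.5, 0.0, 2.4, 0.2 → max 2.4
Smallest max regret = 1.5 → Option 3.

Option 3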